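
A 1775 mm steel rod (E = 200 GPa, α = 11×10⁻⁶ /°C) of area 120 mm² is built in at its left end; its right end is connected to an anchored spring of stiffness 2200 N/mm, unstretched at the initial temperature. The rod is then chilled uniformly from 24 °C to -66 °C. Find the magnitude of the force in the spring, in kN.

If the spring were absent the rod would shorten by αΔT L = 11×10⁻⁶ × 90 × 1775 = 1.757 mm.
With a force P in the spring, the elastic change of the rod is PL/(AE) and that of the spring is P/k; compatibility requires their sum to equal δ_free.
So P = δ_free / [L/(AE) + 1/k] = 1.757 / [ 1775/(120×200×10³) + 1/(2200) ].
P = 1.757 / 0.0005285 = 3325 N.

P ≈ 3.32 kN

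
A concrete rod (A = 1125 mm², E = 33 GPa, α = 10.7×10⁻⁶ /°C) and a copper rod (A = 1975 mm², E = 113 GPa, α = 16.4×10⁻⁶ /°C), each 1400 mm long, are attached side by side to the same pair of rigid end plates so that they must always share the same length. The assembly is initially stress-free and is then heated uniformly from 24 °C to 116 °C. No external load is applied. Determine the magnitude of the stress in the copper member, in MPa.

Both members must finish at the same length. With the larger α, the copper tends to over-expand; the plates restrain it, putting the copper in compression and the concrete in tension. With no external load the two internal forces are equal and opposite, magnitude P.
Setting the final lengths equal and cancelling L: (α₁ − α₂)ΔT = P/(A₁E₁) + P/(A₂E₂).
|α₁ − α₂|·ΔT = 5.7×10⁻⁶ × 92 = 0.0005244.
1/(A₁E₁) + 1/(A₂E₂) = 1/(1125×33×10³) + 1/(1975×113×10³) = 3.142×10⁻⁸ N⁻¹.
P = 0.0005244 / 3.142×10⁻⁸ = 16690 N = 16.69 kN.
σ_{copper} = P/A₂ = 16690/1975 = 8.451 MPa, compressive.

σ ≈ 8.45 MPa (compressive)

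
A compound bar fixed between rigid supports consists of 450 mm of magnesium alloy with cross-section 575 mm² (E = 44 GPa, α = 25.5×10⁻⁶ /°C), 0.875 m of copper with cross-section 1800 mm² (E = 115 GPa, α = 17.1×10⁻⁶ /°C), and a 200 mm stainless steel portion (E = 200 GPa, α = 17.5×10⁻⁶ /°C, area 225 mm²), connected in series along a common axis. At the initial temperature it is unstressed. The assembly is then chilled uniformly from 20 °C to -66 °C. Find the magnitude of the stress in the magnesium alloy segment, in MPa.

σ ≈ 169 MPa (tensile)

Free thermal contraction of the whole bar: Σ αᵢΔT Lᵢ = 25.5×10⁻⁶×86×450 + 17.1×10⁻⁶×86×875 + 17.5×10⁻⁶×86×200 = 2.575 mm.
The rigid supports impose zero overall length change; the single axial force P common to all segments must satisfy P Σ Lᵢ/(AᵢEᵢ) = δ_free.
Σ Lᵢ/(AᵢEᵢ) = 450/(575×44×10³) + 875/(1800×115×10³) + 200/(225×200×10³) = 2.646×10⁻⁵ mm/N.
So P = 2.575 / 2.646×10⁻⁵ = 97.31 kN, tensile.
σ_{magnesium alloy} = P / A = 97310 / 575 = 169.2 MPa.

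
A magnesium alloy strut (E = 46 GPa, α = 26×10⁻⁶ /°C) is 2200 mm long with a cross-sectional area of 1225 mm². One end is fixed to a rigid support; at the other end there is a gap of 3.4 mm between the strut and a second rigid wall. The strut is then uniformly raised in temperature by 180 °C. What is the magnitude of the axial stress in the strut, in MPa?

σ ≈ 144 MPa (compressive)

Unrestrained expansion: δ_free = αΔT L = 26×10⁻⁶ × 180 × 2200 = 10.3 mm.
After closing the 3.4 mm clearance, 10.3 − 3.4 = 6.896 mm of expansion remains to be suppressed by the wall.
Compatibility: PL/(AE) = 6.896 mm, so σ = P/A = E × (6.896/2200) = 144.2 MPa.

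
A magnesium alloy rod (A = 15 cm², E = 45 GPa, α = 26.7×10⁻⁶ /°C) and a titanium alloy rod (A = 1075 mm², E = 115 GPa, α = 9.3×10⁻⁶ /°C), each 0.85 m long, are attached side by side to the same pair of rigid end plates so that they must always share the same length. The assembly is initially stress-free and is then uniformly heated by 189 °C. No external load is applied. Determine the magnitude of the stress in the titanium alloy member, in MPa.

σ ≈ 134 MPa (tensile)

The magnesium alloy has the larger α, so on heating it would change length more than the titanium alloy if both were free. The rigid plates force a common final length, so the magnesium alloy is put into compression and the titanium alloy into tension, with equal and opposite forces P (no external load).
Setting the final lengths equal and cancelling L: (α₁ − α₂)ΔT = P/(A₁E₁) + P/(A₂E₂).
|α₁ − α₂|·ΔT = 17.4×10⁻⁶ × 189 = 0.003289.
1/(A₁E₁) + 1/(A₂E₂) = 1/(1500×45×10³) + 1/(1075×115×10³) = 2.29×10⁻⁸ N⁻¹.
P = 0.003289 / 2.29×10⁻⁸ = 143600 N = 143.6 kN.
σ_{titanium alloy} = P/A₂ = 143600/1075 = 133.6 MPa, tensile.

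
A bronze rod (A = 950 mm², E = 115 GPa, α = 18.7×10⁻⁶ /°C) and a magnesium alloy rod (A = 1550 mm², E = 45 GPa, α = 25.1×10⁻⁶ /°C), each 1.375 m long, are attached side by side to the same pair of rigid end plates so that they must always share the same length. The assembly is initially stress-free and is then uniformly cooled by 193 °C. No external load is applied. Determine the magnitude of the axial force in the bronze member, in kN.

P ≈ 52.6 kN (compressive in the bronze)

Equilibrium of a rigid end plate with no external load gives equal and opposite internal forces ±P in the two members. Since α_{magnesium alloy} > α_{bronze}, cooling drives the magnesium alloy into tension and the bronze into compression.
Compatibility of the two members (thermal + elastic change equal): (α₁ − α₂)ΔT = P·[1/(A₁E₁) + 1/(A₂E₂)].
|α₁ − α₂|·ΔT = 6.4×10⁻⁶ × 193 = 0.001235.
1/(A₁E₁) + 1/(A₂E₂) = 1/(950×115×10³) + 1/(1550×45×10³) = 2.349×10⁻⁸ N⁻¹.
So P = 0.001235 / 2.349×10⁻⁸ = 52.58 kN.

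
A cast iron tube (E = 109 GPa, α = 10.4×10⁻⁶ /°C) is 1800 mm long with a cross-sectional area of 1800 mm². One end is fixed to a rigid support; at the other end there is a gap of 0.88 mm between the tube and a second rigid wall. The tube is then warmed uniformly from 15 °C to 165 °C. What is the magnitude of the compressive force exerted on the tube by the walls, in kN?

P ≈ 210 kN

Unrestrained expansion: δ_free = αΔT L = 10.4×10⁻⁶ × 150 × 1800 = 2.808 mm.
The gap closes (δ_free > 0.88 mm) and the wall then resists a further 2.808 − 0.88 = 1.928 mm of expansion.
That suppressed elongation corresponds to σ = E·Δ/L = 109×10³ × 1.928/1800 = 116.8 MPa.
P = σA = 116.8 × 1800 = 210.2 kN.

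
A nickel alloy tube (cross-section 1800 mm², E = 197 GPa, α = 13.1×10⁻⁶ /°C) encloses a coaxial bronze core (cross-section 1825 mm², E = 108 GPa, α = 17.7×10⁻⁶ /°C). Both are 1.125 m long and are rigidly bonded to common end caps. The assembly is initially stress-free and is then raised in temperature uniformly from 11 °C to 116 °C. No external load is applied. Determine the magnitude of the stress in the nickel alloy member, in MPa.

σ ≈ 34 MPa (tensile)

Both members must finish at the same length. With the larger α, the bronze tends to over-expand; the plates restrain it, putting the bronze in compression and the nickel alloy in tension. With no external load the two internal forces are equal and opposite, magnitude P.
Equating the net (thermal + elastic) strains gives |α₁ − α₂|·ΔT = P·[1/(A₁E₁) + 1/(A₂E₂)].
|α₁ − α₂|·ΔT = 4.6×10⁻⁶ × 105 = 0.000483.
1/(A₁E₁) + 1/(A₂E₂) = 1/(1800×197×10³) + 1/(1825×108×10³) = 7.894×10⁻⁹ N⁻¹.
P = 0.000483 / 7.894×10⁻⁹ = 61190 N = 61.19 kN.
σ_{nickel alloy} = P/A₁ = 61190/1800 = 33.99 MPa, tensile.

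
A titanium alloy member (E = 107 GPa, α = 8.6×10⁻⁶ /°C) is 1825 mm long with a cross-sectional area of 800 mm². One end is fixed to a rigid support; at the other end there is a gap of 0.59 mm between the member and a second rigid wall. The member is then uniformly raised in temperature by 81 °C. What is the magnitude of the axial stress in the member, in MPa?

σ ≈ 39.9 MPa (compressive)

If the wall were absent the member would grow by αΔT L = 8.6×10⁻⁶ × 81 × 1825 = 1.271 mm.
This exceeds the 0.59 mm gap, so the wall pushes back. The portion of expansion that must be recovered elastically is δ_free − gap = 1.271 − 0.59 = 0.6813 mm.
Compatibility: PL/(AE) = 0.6813 mm, so σ = P/A = E × (0.6813/1825) = 39.94 MPa.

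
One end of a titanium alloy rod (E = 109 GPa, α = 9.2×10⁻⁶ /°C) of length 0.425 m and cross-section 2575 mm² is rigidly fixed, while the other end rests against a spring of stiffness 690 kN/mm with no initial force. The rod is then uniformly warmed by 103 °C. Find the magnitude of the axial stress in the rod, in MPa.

The unrestrained thermal change is αΔT L = 9.2×10⁻⁶ × 103 × 425 = 0.4027 mm.
With a force P in the spring, the elastic change of the rod is PL/(AE) and that of the spring is P/k; compatibility requires their sum to equal δ_free.
P [ L/(AE) + 1/k ] = δ_free → P [ 425/(2575×109×10³) + 1/(690×10³) ] = 0.4027.
P = 0.4027 / 2.963×10⁻⁶ = 135900 N.
σ = P/A = 135900/2575 = 52.78 MPa.

σ ≈ 52.8 MPa (compressive)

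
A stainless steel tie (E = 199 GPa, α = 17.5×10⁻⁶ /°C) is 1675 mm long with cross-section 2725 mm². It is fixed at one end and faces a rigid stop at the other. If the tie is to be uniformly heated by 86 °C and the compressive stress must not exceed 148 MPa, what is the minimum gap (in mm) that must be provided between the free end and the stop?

Free expansion if unrestrained: δ_free = αΔT L = 17.5×10⁻⁶ × 86 × 1675 = 2.521 mm.
A stress of 148 MPa corresponds to the wall pushing the tie back by σL/E = 148×1675/(199×10³) = 1.246 mm.
So the gap has to take up the difference, g_min = δ_free − σL/E = 2.521 − 1.246 = 1.275 mm.

g ≈ 1.28 mm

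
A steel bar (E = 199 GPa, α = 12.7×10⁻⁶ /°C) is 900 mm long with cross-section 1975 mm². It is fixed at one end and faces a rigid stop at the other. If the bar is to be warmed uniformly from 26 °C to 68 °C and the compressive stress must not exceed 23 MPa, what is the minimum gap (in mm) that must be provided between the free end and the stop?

g ≈ 0.376 mm

Free expansion if unrestrained: δ_free = αΔT L = 12.7×10⁻⁶ × 42 × 900 = 0.4801 mm.
At the allowable stress the elastic shortening the wall may impose is σL/E = 23 × 900 / (199×10³) = 0.104 mm.
The gap must absorb the remainder: g_min = 0.4801 − 0.104 = 0.376 mm.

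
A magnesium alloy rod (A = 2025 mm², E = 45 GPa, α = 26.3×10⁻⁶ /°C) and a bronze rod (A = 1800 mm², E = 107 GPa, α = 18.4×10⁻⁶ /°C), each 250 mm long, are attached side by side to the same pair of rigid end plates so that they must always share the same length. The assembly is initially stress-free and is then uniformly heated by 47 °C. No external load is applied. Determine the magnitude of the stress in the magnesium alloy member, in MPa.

σ ≈ 11.3 MPa (compressive)

The magnesium alloy has the larger α, so on heating it would change length more than the bronze if both were free. The rigid plates force a common final length, so the magnesium alloy is put into compression and the bronze into tension, with equal and opposite forces P (no external load).
Setting the final lengths equal and cancelling L: (α₁ − α₂)ΔT = P/(A₁E₁) + P/(A₂E₂).
|α₁ − α₂|·ΔT = 7.9×10⁻⁶ × 47 = 0.0003713.
1/(A₁E₁) + 1/(A₂E₂) = 1/(2025×45×10³) + 1/(1800×107×10³) = 1.617×10⁻⁸ N⁻¹.
P = 0.0003713 / 1.617×10⁻⁸ = 22970 N = 22.97 kN.
σ_{magnesium alloy} = P/A₁ = 22970/2025 = 11.34 MPa, compressive.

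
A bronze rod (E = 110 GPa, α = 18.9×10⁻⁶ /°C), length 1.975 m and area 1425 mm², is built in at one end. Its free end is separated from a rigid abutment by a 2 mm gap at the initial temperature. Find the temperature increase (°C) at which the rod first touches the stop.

ΔT ≈ 53.6 °C

Contact occurs when the free expansion equals the gap: αΔT L = 2 mm.
So ΔT = g/(αL) = 2/(18.9×10⁻⁶ × 1975) = 53.58 °C.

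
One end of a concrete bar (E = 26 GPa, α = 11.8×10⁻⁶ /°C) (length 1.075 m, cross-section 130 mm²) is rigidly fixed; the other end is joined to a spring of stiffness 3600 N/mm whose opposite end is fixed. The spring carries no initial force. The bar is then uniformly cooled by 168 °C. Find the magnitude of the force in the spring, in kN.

Free thermal contraction: δ_free = αΔT L = 11.8×10⁻⁶ × 168 × 1075 = 2.131 mm.
Let P be the tensile force in the spring. The bar extends elastically by PL/(AE) and the spring stretches by P/k; together these equal δ_free.
P [ L/(AE) + 1/k ] = δ_free → P [ 1075/(130×26×10³) + 1/(3600) ] = 2.131.
P = 2.131 / 0.0005958 = 3577 N.

P ≈ 3.58 kN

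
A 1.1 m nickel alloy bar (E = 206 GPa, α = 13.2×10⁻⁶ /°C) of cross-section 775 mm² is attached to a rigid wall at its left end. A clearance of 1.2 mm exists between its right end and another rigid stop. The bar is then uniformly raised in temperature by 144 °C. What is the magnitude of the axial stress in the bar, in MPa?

σ ≈ 167 MPa (compressive)

Unrestrained expansion: δ_free = αΔT L = 13.2×10⁻⁶ × 144 × 1100 = 2.091 mm.
The gap closes (δ_free > 1.2 mm) and the wall then resists a further 2.091 − 1.2 = 0.8909 mm of expansion.
That suppressed elongation corresponds to σ = E·Δ/L = 206×10³ × 0.8909/1100 = 166.8 MPa.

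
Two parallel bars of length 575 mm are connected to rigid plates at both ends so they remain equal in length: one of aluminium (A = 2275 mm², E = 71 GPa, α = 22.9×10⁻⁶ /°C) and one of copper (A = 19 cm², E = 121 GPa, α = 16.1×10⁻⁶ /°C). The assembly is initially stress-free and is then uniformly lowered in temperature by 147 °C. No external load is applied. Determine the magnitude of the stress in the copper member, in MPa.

σ ≈ 49.9 MPa (compressive)

Equilibrium of a rigid end plate with no external load gives equal and opposite internal forces ±P in the two members. Since α_{aluminium} > α_{copper}, cooling drives the aluminium into tension and the copper into compression.
Equating the net (thermal + elastic) strains gives |α₁ − α₂|·ΔT = P·[1/(A₁E₁) + 1/(A₂E₂)].
|α₁ − α₂|·ΔT = 6.8×10⁻⁶ × 147 = 0.0009996.
1/(A₁E₁) + 1/(A₂E₂) = 1/(2275×71×10³) + 1/(1900×121×10³) = 1.054×10⁻⁸ N⁻¹.
P = 0.0009996 / 1.054×10⁻⁸ = 94830 N = 94.83 kN.
σ_{copper} = P/A₂ = 94830/1900 = 49.91 MPa, compressive.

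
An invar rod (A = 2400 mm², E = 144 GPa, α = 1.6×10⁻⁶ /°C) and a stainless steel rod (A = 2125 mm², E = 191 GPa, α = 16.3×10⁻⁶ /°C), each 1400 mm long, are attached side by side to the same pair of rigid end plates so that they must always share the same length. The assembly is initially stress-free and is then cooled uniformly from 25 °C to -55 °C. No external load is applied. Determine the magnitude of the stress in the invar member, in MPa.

σ ≈ 91.5 MPa (compressive)

Both members must finish at the same length. With the larger α, the stainless steel tends to over-contract; the plates restrain it, putting the stainless steel in tension and the invar in compression. With no external load the two internal forces are equal and opposite, magnitude P.
Compatibility of the two members (thermal + elastic change equal): (α₁ − α₂)ΔT = P·[1/(A₁E₁) + 1/(A₂E₂)].
|α₁ − α₂|·ΔT = 14.7×10⁻⁶ × 80 = 0.001176.
1/(A₁E₁) + 1/(A₂E₂) = 1/(2400×144×10³) + 1/(2125×191×10³) = 5.357×10⁻⁹ N⁻¹.
P = 0.001176 / 5.357×10⁻⁹ = 219500 N = 219.5 kN.
σ_{invar} = P/A₁ = 219500/2400 = 91.46 MPa, compressive.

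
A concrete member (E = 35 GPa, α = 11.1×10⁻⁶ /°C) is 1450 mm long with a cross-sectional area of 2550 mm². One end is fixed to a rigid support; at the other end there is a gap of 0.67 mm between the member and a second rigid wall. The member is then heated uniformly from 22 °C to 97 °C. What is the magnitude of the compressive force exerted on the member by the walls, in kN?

If the wall were absent the member would grow by αΔT L = 11.1×10⁻⁶ × 75 × 1450 = 1.207 mm.
After closing the 0.67 mm clearance, 1.207 − 0.67 = 0.5371 mm of expansion remains to be suppressed by the wall.
So σ = E(δ_free − g)/L = 35×10³ × 0.5371/1450 = 12.97 MPa.
Force on the wall = σA = 12.97 × 2550 mm² = 33.06 kN.

P ≈ 33.1 kN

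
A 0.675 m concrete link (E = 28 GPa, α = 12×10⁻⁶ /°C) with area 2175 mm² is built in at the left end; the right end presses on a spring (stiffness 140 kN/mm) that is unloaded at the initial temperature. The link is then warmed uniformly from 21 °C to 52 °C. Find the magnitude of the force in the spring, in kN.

P ≈ 13.8 kN

Free thermal expansion: δ_free = αΔT L = 12×10⁻⁶ × 31 × 675 = 0.2511 mm.
Let P be the compressive force at the spring. The link shortens elastically by PL/(AE) and the spring compresses by P/k; together these equal δ_free.
P [ L/(AE) + 1/k ] = δ_free → P [ 675/(2175×28×10³) + 1/(140×10³) ] = 0.2511.
P = 0.2511 / 1.823×10⁻⁵ = 13780 N.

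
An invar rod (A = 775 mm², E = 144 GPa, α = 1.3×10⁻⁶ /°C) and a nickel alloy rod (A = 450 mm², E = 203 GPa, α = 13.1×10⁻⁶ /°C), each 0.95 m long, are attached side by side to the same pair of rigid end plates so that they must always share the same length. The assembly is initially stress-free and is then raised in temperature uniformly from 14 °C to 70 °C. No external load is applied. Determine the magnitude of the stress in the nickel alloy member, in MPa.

Both members must finish at the same length. With the larger α, the nickel alloy tends to over-expand; the plates restrain it, putting the nickel alloy in compression and the invar in tension. With no external load the two internal forces are equal and opposite, magnitude P.
Equating the net (thermal + elastic) strains gives |α₁ − α₂|·ΔT = P·[1/(A₁E₁) + 1/(A₂E₂)].
|α₁ − α₂|·ΔT = 11.8×10⁻⁶ × 56 = 0.0006608.
1/(A₁E₁) + 1/(A₂E₂) = 1/(775×144×10³) + 1/(450×203×10³) = 1.991×10⁻⁸ N⁻¹.
P = 0.0006608 / 1.991×10⁻⁸ = 33190 N = 33.19 kN.
σ_{nickel alloy} = P/A₂ = 33190/450 = 73.76 MPa, compressive.

σ ≈ 73.8 MPa (compressive)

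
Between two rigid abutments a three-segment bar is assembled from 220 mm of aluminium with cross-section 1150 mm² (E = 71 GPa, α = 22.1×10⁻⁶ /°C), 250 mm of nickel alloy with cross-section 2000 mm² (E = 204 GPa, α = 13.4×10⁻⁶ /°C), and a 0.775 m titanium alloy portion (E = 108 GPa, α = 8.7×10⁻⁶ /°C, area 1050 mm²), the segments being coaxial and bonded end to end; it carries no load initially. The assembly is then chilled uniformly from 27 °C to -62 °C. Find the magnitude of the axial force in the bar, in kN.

P ≈ 131 kN (tensile)

With the walls removed the bar would change length by δ_free = Σ αᵢΔT Lᵢ = 22.1×10⁻⁶×89×220 + 13.4×10⁻⁶×89×250 + 8.7×10⁻⁶×89×775 = 1.331 mm.
Since the ends are fixed, an axial force P builds up, equal in every segment, with P · Σ Lᵢ/(AᵢEᵢ) = δ_free.
The series flexibility is Σ Lᵢ/(AᵢEᵢ) = 220/(1150×71×10³) + 250/(2000×204×10³) + 775/(1050×108×10³) = 1.014×10⁻⁵ mm/N.
P = 1.331 / 1.014×10⁻⁵ = 131200 N = 131.2 kN, tensile.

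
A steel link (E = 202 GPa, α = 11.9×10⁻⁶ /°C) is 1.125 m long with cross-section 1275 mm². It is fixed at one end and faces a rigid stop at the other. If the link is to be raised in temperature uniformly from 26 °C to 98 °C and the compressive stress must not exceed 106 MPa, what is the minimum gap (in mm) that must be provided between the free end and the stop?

g ≈ 0.374 mm

With no wall the link would lengthen by αΔT L = 11.9×10⁻⁶ × 72 × 1125 = 0.9639 mm.
A stress of 106 MPa corresponds to the wall pushing the link back by σL/E = 106×1125/(202×10³) = 0.5903 mm.
The gap must absorb the remainder: g_min = 0.9639 − 0.5903 = 0.3736 mm.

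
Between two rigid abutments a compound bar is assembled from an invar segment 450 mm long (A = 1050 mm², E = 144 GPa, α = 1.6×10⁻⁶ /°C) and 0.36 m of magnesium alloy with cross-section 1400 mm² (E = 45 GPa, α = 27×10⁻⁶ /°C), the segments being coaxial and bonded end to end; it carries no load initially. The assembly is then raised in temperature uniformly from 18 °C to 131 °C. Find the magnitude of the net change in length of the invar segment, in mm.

|ΔL| ≈ 0.323 mm

With the walls removed the bar would change length by δ_free = Σ αᵢΔT Lᵢ = 1.6×10⁻⁶×113×450 + 27×10⁻⁶×113×360 = 1.18 mm.
Since the ends are fixed, an axial force P builds up, equal in every segment, with P · Σ Lᵢ/(AᵢEᵢ) = δ_free.
Σ Lᵢ/(AᵢEᵢ) = 450/(1050×144×10³) + 360/(1400×45×10³) = 8.69×10⁻⁶ mm/N.
P = 1.18 / 8.69×10⁻⁶ = 135700 N = 135.7 kN, compressive.
For the invar segment, free thermal change = 1.6×10⁻⁶×113×450 = 0.08136 mm and elastic change from P = 135700×450/(1050×144×10³) = 0.404 mm; these oppose, so the net change is 0.323 mm (segment shortens).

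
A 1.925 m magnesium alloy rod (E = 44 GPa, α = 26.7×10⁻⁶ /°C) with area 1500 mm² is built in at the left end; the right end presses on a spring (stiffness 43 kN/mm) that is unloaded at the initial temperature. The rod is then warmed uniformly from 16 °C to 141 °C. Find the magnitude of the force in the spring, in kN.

Free thermal expansion: δ_free = αΔT L = 26.7×10⁻⁶ × 125 × 1925 = 6.425 mm.
With a force P in the spring, the elastic change of the rod is PL/(AE) and that of the spring is P/k; compatibility requires their sum to equal δ_free.
P [ L/(AE) + 1/k ] = δ_free → P [ 1925/(1500×44×10³) + 1/(43×10³) ] = 6.425.
P = 6.425 / 5.242×10⁻⁵ = 122600 N.

P ≈ 123 kN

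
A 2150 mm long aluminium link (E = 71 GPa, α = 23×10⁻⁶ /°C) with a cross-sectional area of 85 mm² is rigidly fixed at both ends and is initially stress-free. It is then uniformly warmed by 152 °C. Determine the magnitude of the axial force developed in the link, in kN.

With zero net strain, σ = E·αΔT = 71 GPa × 23×10⁻⁶ × 152 = 248.2 MPa.
Then P = σA = 248.2 × 85 mm² = 21.1 kN, compressive.

P ≈ 21.1 kN (compressive)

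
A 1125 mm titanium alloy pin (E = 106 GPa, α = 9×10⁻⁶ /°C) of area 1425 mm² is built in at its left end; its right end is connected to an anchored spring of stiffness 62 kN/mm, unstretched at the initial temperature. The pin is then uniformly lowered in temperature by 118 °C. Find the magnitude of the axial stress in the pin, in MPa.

σ ≈ 35.6 MPa (tensile)

Free thermal contraction: δ_free = αΔT L = 9×10⁻⁶ × 118 × 1125 = 1.195 mm.
Let P be the tensile force in the spring. The pin extends elastically by PL/(AE) and the spring stretches by P/k; together these equal δ_free.
So P = δ_free / [L/(AE) + 1/k] = 1.195 / [ 1125/(1425×106×10³) + 1/(62×10³) ].
P = 1.195 / 2.358×10⁻⁵ = 50670 N.
σ = P/A = 50670/1425 = 35.56 MPa.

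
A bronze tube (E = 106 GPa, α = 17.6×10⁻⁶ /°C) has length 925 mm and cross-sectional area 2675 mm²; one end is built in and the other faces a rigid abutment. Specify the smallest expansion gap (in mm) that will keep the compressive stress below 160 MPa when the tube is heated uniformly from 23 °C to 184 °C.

Free expansion if unrestrained: δ_free = αΔT L = 17.6×10⁻⁶ × 161 × 925 = 2.621 mm.
At the allowable stress the elastic shortening the wall may impose is σL/E = 160 × 925 / (106×10³) = 1.396 mm.
So the gap has to take up the difference, g_min = δ_free − σL/E = 2.621 − 1.396 = 1.225 mm.

g ≈ 1.22 mm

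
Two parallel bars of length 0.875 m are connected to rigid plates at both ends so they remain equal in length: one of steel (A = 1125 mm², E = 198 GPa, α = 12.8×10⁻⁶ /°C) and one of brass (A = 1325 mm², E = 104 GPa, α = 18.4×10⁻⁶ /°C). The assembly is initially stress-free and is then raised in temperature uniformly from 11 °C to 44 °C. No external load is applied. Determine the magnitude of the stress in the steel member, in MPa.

Equilibrium of a rigid end plate with no external load gives equal and opposite internal forces ±P in the two members. Since α_{brass} > α_{steel}, heating drives the brass into compression and the steel into tension.
Compatibility of the two members (thermal + elastic change equal): (α₁ − α₂)ΔT = P·[1/(A₁E₁) + 1/(A₂E₂)].
|α₁ − α₂|·ΔT = 5.6×10⁻⁶ × 33 = 0.0001848.
1/(A₁E₁) + 1/(A₂E₂) = 1/(1125×198×10³) + 1/(1325×104×10³) = 1.175×10⁻⁸ N⁻¹.
So P = 0.0001848 / 1.175×10⁻⁸ = 15.73 kN.
σ_{steel} = P/A₁ = 15730/1125 = 13.98 MPa, tensile.

σ ≈ 14 MPa (tensile)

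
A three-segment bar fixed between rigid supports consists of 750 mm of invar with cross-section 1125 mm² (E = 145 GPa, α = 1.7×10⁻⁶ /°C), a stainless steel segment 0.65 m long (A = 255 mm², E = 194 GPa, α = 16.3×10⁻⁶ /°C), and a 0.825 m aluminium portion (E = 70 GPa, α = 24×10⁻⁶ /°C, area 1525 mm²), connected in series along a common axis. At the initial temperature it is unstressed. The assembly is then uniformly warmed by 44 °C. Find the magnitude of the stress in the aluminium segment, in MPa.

If the supports were absent, the total length change would be Σ αᵢΔT Lᵢ = 1.7×10⁻⁶×44×750 + 16.3×10⁻⁶×44×650 + 24×10⁻⁶×44×825 = 1.393 mm.
The rigid supports impose zero overall length change; the single axial force P common to all segments must satisfy P Σ Lᵢ/(AᵢEᵢ) = δ_free.
Σ Lᵢ/(AᵢEᵢ) = 750/(1125×145×10³) + 650/(255×194×10³) + 825/(1525×70×10³) = 2.547×10⁻⁵ mm/N.
P = 1.393 / 2.547×10⁻⁵ = 54720 N = 54.72 kN, compressive.
σ_{aluminium} = P / A = 54720 / 1525 = 35.88 MPa.

σ ≈ 35.9 MPa (compressive)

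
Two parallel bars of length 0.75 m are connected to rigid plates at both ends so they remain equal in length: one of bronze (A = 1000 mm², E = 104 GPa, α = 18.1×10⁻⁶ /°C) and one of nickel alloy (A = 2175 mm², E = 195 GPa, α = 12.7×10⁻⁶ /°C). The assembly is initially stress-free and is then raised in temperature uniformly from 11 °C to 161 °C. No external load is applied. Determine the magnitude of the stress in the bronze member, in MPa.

σ ≈ 67.7 MPa (compressive)

Both members must finish at the same length. With the larger α, the bronze tends to over-expand; the plates restrain it, putting the bronze in compression and the nickel alloy in tension. With no external load the two internal forces are equal and opposite, magnitude P.
Equating the net (thermal + elastic) strains gives |α₁ − α₂|·ΔT = P·[1/(A₁E₁) + 1/(A₂E₂)].
|α₁ − α₂|·ΔT = 5.4×10⁻⁶ × 150 = 0.00081.
1/(A₁E₁) + 1/(A₂E₂) = 1/(1000×104×10³) + 1/(2175×195×10³) = 1.197×10⁻⁸ N⁻¹.
P = 0.00081 / 1.197×10⁻⁸ = 67650 N = 67.65 kN.
σ_{bronze} = P/A₁ = 67650/1000 = 67.65 MPa, compressive.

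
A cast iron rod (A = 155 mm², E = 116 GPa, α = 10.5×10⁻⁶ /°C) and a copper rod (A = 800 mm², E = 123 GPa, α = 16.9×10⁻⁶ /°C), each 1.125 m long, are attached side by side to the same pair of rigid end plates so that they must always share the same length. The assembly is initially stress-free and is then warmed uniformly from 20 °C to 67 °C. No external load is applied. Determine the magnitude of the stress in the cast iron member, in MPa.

σ ≈ 29.5 MPa (tensile)

Equilibrium of a rigid end plate with no external load gives equal and opposite internal forces ±P in the two members. Since α_{copper} > α_{cast iron}, heating drives the copper into compression and the cast iron into tension.
Setting the final lengths equal and cancelling L: (α₁ − α₂)ΔT = P/(A₁E₁) + P/(A₂E₂).
|α₁ − α₂|·ΔT = 6.4×10⁻⁶ × 47 = 0.0003008.
1/(A₁E₁) + 1/(A₂E₂) = 1/(155×116×10³) + 1/(800×123×10³) = 6.578×10⁻⁸ N⁻¹.
So P = 0.0003008 / 6.578×10⁻⁸ = 4.573 kN.
σ_{cast iron} = P/A₁ = 4573/155 = 29.5 MPa, tensile.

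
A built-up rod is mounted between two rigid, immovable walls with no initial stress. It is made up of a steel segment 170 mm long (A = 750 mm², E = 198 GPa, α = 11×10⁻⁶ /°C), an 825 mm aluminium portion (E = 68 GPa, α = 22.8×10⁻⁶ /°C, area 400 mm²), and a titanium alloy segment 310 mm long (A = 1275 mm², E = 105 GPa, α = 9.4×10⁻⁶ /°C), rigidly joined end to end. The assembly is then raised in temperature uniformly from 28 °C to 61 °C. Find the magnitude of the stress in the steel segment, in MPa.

If the supports were absent, the total length change would be Σ αᵢΔT Lᵢ = 11×10⁻⁶×33×170 + 22.8×10⁻⁶×33×825 + 9.4×10⁻⁶×33×310 = 0.7786 mm.
The rigid supports impose zero overall length change; the single axial force P common to all segments must satisfy P Σ Lᵢ/(AᵢEᵢ) = δ_free.
Σ Lᵢ/(AᵢEᵢ) = 170/(750×198×10³) + 825/(400×68×10³) + 310/(1275×105×10³) = 3.379×10⁻⁵ mm/N.
P = 0.7786 / 3.379×10⁻⁵ = 23040 N = 23.04 kN, compressive.
σ_{steel} = P / A = 23040 / 750 = 30.72 MPa.

σ ≈ 30.7 MPa (compressive)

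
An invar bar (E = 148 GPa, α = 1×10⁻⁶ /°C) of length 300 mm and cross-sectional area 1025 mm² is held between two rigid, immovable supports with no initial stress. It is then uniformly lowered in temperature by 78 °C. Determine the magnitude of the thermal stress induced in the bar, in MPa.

Because both ends are immovable the net strain is zero, and the suppressed thermal strain is αΔT = 1×10⁻⁶ × 78 = 78×10⁻⁶.
σ = EαΔT = 148×10³ × 1×10⁻⁶ × 78 = 11.54 MPa (tensile; the bar is trying to contract).

σ ≈ 11.5 MPa (tensile)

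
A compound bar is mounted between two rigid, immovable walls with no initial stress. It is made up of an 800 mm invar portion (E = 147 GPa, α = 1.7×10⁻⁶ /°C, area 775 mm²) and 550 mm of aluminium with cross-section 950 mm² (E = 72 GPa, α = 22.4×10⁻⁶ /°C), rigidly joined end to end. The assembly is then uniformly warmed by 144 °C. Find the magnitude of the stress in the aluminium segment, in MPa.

Free thermal expansion of the whole bar: Σ αᵢΔT Lᵢ = 1.7×10⁻⁶×144×800 + 22.4×10⁻⁶×144×550 = 1.97 mm.
Since the ends are fixed, an axial force P builds up, equal in every segment, with P · Σ Lᵢ/(AᵢEᵢ) = δ_free.
The series flexibility is Σ Lᵢ/(AᵢEᵢ) = 800/(775×147×10³) + 550/(950×72×10³) = 1.506×10⁻⁵ mm/N.
So P = 1.97 / 1.506×10⁻⁵ = 130.8 kN, compressive.
σ_{aluminium} = P / A = 130800 / 950 = 137.7 MPa.

σ ≈ 138 MPa (compressive)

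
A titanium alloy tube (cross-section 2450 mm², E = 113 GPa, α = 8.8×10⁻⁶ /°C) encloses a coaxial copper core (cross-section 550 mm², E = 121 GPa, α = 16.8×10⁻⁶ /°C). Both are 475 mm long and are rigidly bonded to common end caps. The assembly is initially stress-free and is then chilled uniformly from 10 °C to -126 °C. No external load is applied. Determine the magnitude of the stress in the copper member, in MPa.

The copper has the larger α, so on cooling it would change length more than the titanium alloy if both were free. The rigid plates force a common final length, so the copper is put into tension and the titanium alloy into compression, with equal and opposite forces P (no external load).
Compatibility of the two members (thermal + elastic change equal): (α₁ − α₂)ΔT = P·[1/(A₁E₁) + 1/(A₂E₂)].
|α₁ − α₂|·ΔT = 8×10⁻⁶ × 136 = 0.001088.
1/(A₁E₁) + 1/(A₂E₂) = 1/(2450×113×10³) + 1/(550×121×10³) = 1.864×10⁻⁸ N⁻¹.
So P = 0.001088 / 1.864×10⁻⁸ = 58.37 kN.
σ_{copper} = P/A₂ = 58370/550 = 106.1 MPa, tensile.

σ ≈ 106 MPa (tensile)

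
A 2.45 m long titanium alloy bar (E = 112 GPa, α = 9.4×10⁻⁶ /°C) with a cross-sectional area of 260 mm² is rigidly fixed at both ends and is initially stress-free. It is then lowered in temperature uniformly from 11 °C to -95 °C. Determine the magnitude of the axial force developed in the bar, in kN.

The ends cannot move, so σ = EαΔT = 112×10³ × 9.4×10⁻⁶ × 106 = 111.6 MPa.
Then P = σA = 111.6 × 260 mm² = 29.02 kN, tensile.

P ≈ 29 kN (tensile)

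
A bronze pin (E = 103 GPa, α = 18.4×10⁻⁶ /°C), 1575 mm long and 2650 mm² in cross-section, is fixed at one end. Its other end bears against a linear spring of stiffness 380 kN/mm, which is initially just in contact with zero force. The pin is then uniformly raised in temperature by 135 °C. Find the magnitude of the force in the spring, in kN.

If the spring were absent the pin would lengthen by αΔT L = 18.4×10⁻⁶ × 135 × 1575 = 3.912 mm.
With a force P in the spring, the elastic change of the pin is PL/(AE) and that of the spring is P/k; compatibility requires their sum to equal δ_free.
So P = δ_free / [L/(AE) + 1/k] = 3.912 / [ 1575/(2650×103×10³) + 1/(380×10³) ].
P = 3.912 / 8.402×10⁻⁶ = 465600 N.

P ≈ 466 kN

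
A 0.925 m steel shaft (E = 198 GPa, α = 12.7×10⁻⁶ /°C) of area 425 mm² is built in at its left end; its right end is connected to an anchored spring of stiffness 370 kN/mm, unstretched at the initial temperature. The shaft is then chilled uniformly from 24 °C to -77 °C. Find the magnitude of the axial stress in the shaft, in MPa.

σ ≈ 204 MPa (tensile)

The unrestrained thermal change is αΔT L = 12.7×10⁻⁶ × 101 × 925 = 1.186 mm.
With a force P in the spring, the elastic change of the shaft is PL/(AE) and that of the spring is P/k; compatibility requires their sum to equal δ_free.
P [ L/(AE) + 1/k ] = δ_free → P [ 925/(425×198×10³) + 1/(370×10³) ] = 1.186.
P = 1.186 / 1.369×10⁻⁵ = 86640 N.
σ = P/A = 86640/425 = 203.9 MPa.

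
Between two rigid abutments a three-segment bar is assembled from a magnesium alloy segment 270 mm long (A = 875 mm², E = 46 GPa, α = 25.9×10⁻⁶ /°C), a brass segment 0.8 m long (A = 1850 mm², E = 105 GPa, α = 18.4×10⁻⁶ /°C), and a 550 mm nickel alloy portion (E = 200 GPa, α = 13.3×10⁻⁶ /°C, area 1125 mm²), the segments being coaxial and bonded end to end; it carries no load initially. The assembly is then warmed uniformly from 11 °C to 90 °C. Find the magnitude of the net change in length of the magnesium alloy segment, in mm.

|ΔL| ≈ 0.607 mm

If the supports were absent, the total length change would be Σ αᵢΔT Lᵢ = 25.9×10⁻⁶×79×270 + 18.4×10⁻⁶×79×800 + 13.3×10⁻⁶×79×550 = 2.293 mm.
The rigid supports impose zero overall length change; the single axial force P common to all segments must satisfy P Σ Lᵢ/(AᵢEᵢ) = δ_free.
Σ Lᵢ/(AᵢEᵢ) = 270/(875×46×10³) + 800/(1850×105×10³) + 550/(1125×200×10³) = 1.327×10⁻⁵ mm/N.
Hence P = δ_free / Σ(L/AE) = 2.293/1.327×10⁻⁵ = 172.8 kN (compressive).
For the magnesium alloy segment, free thermal change = 25.9×10⁻⁶×79×270 = 0.5524 mm and elastic change from P = 172800×270/(875×46×10³) = 1.159 mm; these oppose, so the net change is 0.607 mm (segment shortens).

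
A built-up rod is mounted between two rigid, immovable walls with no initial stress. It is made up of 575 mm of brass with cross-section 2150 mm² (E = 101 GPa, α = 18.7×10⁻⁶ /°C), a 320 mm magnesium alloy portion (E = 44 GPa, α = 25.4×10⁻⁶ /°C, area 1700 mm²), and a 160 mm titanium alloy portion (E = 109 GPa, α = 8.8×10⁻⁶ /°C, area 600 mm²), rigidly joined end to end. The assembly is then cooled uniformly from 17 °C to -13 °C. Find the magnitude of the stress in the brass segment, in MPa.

Free thermal contraction of the whole bar: Σ αᵢΔT Lᵢ = 18.7×10⁻⁶×30×575 + 25.4×10⁻⁶×30×320 + 8.8×10⁻⁶×30×160 = 0.6087 mm.
The rigid supports impose zero overall length change; the single axial force P common to all segments must satisfy P Σ Lᵢ/(AᵢEᵢ) = δ_free.
Σ Lᵢ/(AᵢEᵢ) = 575/(2150×101×10³) + 320/(1700×44×10³) + 160/(600×109×10³) = 9.372×10⁻⁶ mm/N.
P = 0.6087 / 9.372×10⁻⁶ = 64940 N = 64.94 kN, tensile.
σ_{brass} = P / A = 64940 / 2150 = 30.2 MPa.

σ ≈ 30.2 MPa (tensile)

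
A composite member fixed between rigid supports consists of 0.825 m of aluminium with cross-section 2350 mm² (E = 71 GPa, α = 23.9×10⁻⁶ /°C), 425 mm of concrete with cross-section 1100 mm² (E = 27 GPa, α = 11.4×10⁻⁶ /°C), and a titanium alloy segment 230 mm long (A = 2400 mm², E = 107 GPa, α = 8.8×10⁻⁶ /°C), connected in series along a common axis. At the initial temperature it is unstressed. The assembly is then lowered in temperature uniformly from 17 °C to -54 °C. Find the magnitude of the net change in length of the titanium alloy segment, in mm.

Free thermal contraction of the whole bar: Σ αᵢΔT Lᵢ = 23.9×10⁻⁶×71×825 + 11.4×10⁻⁶×71×425 + 8.8×10⁻⁶×71×230 = 1.888 mm.
The walls prevent any net length change, so an axial force P (same in every segment) develops. Compatibility: P · Σ Lᵢ/(AᵢEᵢ) = δ_free.
The series flexibility is Σ Lᵢ/(AᵢEᵢ) = 825/(2350×71×10³) + 425/(1100×27×10³) + 230/(2400×107×10³) = 2.015×10⁻⁵ mm/N.
Hence P = δ_free / Σ(L/AE) = 1.888/2.015×10⁻⁵ = 93.68 kN (tensile).
For the titanium alloy segment, free thermal change = 8.8×10⁻⁶×71×230 = 0.1437 mm and elastic change from P = 93680×230/(2400×107×10³) = 0.0839 mm; these oppose, so the net change is 0.0598 mm (segment shortens).

|ΔL| ≈ 0.0598 mm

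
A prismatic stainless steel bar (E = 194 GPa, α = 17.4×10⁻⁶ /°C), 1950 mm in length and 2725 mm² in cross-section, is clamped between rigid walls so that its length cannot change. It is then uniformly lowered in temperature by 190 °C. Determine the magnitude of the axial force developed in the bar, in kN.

P ≈ 1750 kN (tensile)

The ends cannot move, so σ = EαΔT = 194×10³ × 17.4×10⁻⁶ × 190 = 641.4 MPa.
Then P = σA = 641.4 × 2725 mm² = 1748 kN, tensile.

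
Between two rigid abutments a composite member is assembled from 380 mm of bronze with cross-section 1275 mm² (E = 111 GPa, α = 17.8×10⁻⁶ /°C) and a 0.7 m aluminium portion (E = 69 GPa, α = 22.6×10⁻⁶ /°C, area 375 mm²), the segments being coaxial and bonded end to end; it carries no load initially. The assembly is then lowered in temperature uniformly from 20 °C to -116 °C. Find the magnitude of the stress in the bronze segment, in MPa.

σ ≈ 81 MPa (tensile)

If the supports were absent, the total length change would be Σ αᵢΔT Lᵢ = 17.8×10⁻⁶×136×380 + 22.6×10⁻⁶×136×700 = 3.071 mm.
The rigid supports impose zero overall length change; the single axial force P common to all segments must satisfy P Σ Lᵢ/(AᵢEᵢ) = δ_free.
The series flexibility is Σ Lᵢ/(AᵢEᵢ) = 380/(1275×111×10³) + 700/(375×69×10³) = 2.974×10⁻⁵ mm/N.
So P = 3.071 / 2.974×10⁻⁵ = 103.3 kN, tensile.
σ_{bronze} = P / A = 103300 / 1275 = 81.01 MPa.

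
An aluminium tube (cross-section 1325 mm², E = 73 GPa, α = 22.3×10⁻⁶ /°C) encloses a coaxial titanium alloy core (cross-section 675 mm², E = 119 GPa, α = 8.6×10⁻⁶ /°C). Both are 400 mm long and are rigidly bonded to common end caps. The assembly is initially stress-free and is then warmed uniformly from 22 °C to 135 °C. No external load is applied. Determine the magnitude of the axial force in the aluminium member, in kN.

Both members must finish at the same length. With the larger α, the aluminium tends to over-expand; the plates restrain it, putting the aluminium in compression and the titanium alloy in tension. With no external load the two internal forces are equal and opposite, magnitude P.
Compatibility of the two members (thermal + elastic change equal): (α₁ − α₂)ΔT = P·[1/(A₁E₁) + 1/(A₂E₂)].
|α₁ − α₂|·ΔT = 13.7×10⁻⁶ × 113 = 0.001548.
1/(A₁E₁) + 1/(A₂E₂) = 1/(1325×73×10³) + 1/(675×119×10³) = 2.279×10⁻⁸ N⁻¹.
So P = 0.001548 / 2.279×10⁻⁸ = 67.93 kN.

P ≈ 67.9 kN (compressive in the aluminium)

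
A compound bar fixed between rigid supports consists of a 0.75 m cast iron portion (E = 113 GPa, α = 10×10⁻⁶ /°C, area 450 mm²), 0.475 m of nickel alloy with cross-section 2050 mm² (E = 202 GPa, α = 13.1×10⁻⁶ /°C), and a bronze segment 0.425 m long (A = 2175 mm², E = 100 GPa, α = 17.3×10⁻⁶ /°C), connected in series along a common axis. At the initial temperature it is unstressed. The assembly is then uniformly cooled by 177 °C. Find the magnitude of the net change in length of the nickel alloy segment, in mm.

With the walls removed the bar would change length by δ_free = Σ αᵢΔT Lᵢ = 10×10⁻⁶×177×750 + 13.1×10⁻⁶×177×475 + 17.3×10⁻⁶×177×425 = 3.73 mm.
The walls prevent any net length change, so an axial force P (same in every segment) develops. Compatibility: P · Σ Lᵢ/(AᵢEᵢ) = δ_free.
Σ Lᵢ/(AᵢEᵢ) = 750/(450×113×10³) + 475/(2050×202×10³) + 425/(2175×100×10³) = 1.785×10⁻⁵ mm/N.
Hence P = δ_free / Σ(L/AE) = 3.73/1.785×10⁻⁵ = 209 kN (tensile).
For the nickel alloy segment, free thermal change = 13.1×10⁻⁶×177×475 = 1.101 mm and elastic change from P = 209000×475/(2050×202×10³) = 0.2397 mm; these oppose, so the net change is 0.862 mm (segment shortens).

|ΔL| ≈ 0.862 mm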